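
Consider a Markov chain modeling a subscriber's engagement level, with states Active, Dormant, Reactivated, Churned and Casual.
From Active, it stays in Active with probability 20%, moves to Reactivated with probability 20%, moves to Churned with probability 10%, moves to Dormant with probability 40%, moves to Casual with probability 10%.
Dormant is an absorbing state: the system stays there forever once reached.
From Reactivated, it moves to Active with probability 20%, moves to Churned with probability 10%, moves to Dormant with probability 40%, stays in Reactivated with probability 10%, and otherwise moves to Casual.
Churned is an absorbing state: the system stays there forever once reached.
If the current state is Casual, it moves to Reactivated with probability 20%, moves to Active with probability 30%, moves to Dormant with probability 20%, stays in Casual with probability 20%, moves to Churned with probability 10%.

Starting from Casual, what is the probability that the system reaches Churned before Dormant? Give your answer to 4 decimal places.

Let h(s) be the probability of absorption at Churned starting from transient state s. Then h(Churned) = 1 and h(Dormant) = 0. By first-step analysis:
h(Active) = 0.2·h(Active) + 0.4·0 + 0.2·h(Reactivated) + 0.1·1 + 0.1·h(Casual)
h(Reactivated) = 0.2·h(Active) + 0.4·0 + 0.1·h(Reactivated) + 0.1·1 + 0.2·h(Casual)
h(Casual) = 0.3·h(Active) + 0.2·0 + 0.2·h(Reactivated) + 0.1·1 + 0.2·h(Casual)
Solving: h(Active) = 0.2111, h(Reactivated) = 0.2154, h(Casual) = 0.2580.
Starting from Casual, the probability is 0.2580.

0.2580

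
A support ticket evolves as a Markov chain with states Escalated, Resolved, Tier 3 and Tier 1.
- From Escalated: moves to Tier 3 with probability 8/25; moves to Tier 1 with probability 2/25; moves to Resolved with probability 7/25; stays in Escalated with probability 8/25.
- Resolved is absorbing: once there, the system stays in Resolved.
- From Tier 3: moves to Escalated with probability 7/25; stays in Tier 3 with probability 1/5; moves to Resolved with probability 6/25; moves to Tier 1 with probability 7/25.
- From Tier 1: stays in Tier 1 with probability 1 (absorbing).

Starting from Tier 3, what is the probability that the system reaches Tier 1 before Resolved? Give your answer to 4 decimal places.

Let h(s) be the probability of absorption at Tier 1 starting from transient state s. Then h(Tier 1) = 1 and h(Resolved) = 0. By first-step analysis:
h(Escalated) = 0.32·h(Escalated) + 0.28·0 + 0.32·h(Tier 3) + 0.08·1
h(Tier 3) = 0.28·h(Escalated) + 0.24·0 + 0.2·h(Tier 3) + 0.28·1
Solving: h(Escalated) = 0.3380, h(Tier 3) = 0.4683.
Starting from Tier 3, the probability is 0.4683.

0.4683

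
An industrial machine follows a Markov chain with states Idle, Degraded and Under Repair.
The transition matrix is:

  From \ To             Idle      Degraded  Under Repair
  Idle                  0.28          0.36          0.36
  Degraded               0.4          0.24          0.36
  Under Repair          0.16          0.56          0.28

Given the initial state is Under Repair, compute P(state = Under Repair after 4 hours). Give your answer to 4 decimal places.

0.3334

Propagate the distribution vector 4 hours from Under Repair.
After 0 hours: (0.0000, 0.0000, 1.0000)
After 1 hour: (0.1600, 0.5600, 0.2800)
After 2 hours: (0.3136, 0.3488, 0.3376)
After 3 hours: (0.2813, 0.3857, 0.3330)
After 4 hours: (0.2863, 0.3803, 0.3334)
P(in Under Repair after 4 hours) = 0.3334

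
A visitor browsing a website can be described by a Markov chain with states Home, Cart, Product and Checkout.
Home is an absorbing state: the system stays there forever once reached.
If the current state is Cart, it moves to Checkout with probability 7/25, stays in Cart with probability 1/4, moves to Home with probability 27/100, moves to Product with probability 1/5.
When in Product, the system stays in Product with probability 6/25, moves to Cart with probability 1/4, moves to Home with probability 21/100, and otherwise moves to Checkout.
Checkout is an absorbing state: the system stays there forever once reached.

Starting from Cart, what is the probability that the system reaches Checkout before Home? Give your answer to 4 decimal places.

Let h(s) be the probability of absorption at Checkout starting from transient state s. Then h(Checkout) = 1 and h(Home) = 0. By first-step analysis:
h(Cart) = 0.27·0 + 0.25·h(Cart) + 0.2·h(Product) + 0.28·1
h(Product) = 0.21·0 + 0.25·h(Cart) + 0.24·h(Product) + 0.3·1
Solving: h(Cart) = 0.5246, h(Product) = 0.5673.
Starting from Cart, the probability is 0.5246.

0.5246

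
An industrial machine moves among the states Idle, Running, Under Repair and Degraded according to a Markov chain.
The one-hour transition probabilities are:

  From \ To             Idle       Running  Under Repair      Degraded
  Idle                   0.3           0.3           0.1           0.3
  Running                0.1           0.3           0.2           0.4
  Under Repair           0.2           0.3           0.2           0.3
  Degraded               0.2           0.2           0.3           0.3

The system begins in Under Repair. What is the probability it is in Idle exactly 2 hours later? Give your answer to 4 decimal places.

0.1900

Propagate the distribution vector 2 hours from Under Repair.
After 0 hours: (0.0000, 0.0000, 1.0000, 0.0000)
After 1 hour: (0.2000, 0.3000, 0.2000, 0.3000)
After 2 hours: (0.1900, 0.2700, 0.2100, 0.3300)
P(in Idle after 2 hours) = 0.1900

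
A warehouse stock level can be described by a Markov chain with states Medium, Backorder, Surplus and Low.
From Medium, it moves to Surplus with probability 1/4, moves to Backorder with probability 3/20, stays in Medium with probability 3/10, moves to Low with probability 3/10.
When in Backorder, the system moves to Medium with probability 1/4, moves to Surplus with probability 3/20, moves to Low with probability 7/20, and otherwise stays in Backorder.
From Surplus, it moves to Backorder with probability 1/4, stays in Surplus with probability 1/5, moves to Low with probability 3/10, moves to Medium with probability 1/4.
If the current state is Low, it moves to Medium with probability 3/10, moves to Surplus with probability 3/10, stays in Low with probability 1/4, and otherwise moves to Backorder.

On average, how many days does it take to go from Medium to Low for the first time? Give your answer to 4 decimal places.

3.2304

Let t(s) be the expected number of days to first reach Low from state s, with t(Low) = 0. Conditioning on the first day:
t(Medium) = 1 + 0.3·t(Medium) + 0.15·t(Backorder) + 0.25·t(Surplus)
t(Backorder) = 1 + 0.25·t(Medium) + 0.25·t(Backorder) + 0.15·t(Surplus)
t(Surplus) = 1 + 0.25·t(Medium) + 0.25·t(Backorder) + 0.2·t(Surplus)
Solving: t(Medium) = 3.2304, t(Backorder) = 3.0529, t(Surplus) = 3.2135.
Expected days from Medium to Low: 3.2304.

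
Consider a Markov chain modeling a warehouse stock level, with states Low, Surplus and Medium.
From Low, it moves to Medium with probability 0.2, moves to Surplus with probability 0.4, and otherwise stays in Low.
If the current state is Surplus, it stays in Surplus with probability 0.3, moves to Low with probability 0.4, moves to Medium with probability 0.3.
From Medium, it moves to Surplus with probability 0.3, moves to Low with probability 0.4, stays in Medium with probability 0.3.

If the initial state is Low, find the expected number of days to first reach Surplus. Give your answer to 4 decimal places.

2.6471

Let t(s) be the expected number of days to first reach Surplus from state s, with t(Surplus) = 0. Conditioning on the first day:
t(Low) = 1 + 0.4·t(Low) + 0.2·t(Medium)
t(Medium) = 1 + 0.4·t(Low) + 0.3·t(Medium)
Solving: t(Low) = 2.6471, t(Medium) = 2.9412.
Expected days from Low to Surplus: 2.6471.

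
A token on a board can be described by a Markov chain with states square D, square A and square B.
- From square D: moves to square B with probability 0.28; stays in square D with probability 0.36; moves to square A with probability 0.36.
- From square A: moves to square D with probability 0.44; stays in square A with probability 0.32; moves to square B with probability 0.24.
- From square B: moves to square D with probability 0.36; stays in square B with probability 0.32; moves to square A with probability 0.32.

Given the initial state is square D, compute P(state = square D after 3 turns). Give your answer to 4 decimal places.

0.3868

Propagate the distribution vector 3 turns from square D.
After 0 turns: (1.0000, 0.0000, 0.0000)
After 1 turn: (0.3600, 0.3600, 0.2800)
After 2 turns: (0.3888, 0.3344, 0.2768)
After 3 turns: (0.3868, 0.3356, 0.2777)
P(in square D after 3 turns) = 0.3868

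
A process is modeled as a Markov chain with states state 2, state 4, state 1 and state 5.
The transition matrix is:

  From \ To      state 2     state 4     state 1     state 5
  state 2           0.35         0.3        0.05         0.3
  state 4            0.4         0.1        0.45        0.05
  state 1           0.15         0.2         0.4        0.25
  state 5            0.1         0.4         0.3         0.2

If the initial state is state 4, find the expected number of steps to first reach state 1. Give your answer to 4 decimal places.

3.4248

Let t(s) be the expected number of steps to first reach state 1 from state s, with t(state 1) = 0. Conditioning on the first step:
t(state 2) = 1 + 0.35·t(state 2) + 0.3·t(state 4) + 0.3·t(state 5)
t(state 4) = 1 + 0.4·t(state 2) + 0.1·t(state 4) + 0.05·t(state 5)
t(state 5) = 1 + 0.1·t(state 2) + 0.4·t(state 4) + 0.2·t(state 5)
Solving: t(state 2) = 4.7611, t(state 4) = 3.4248, t(state 5) = 3.5575.
Expected steps from state 4 to state 1: 3.4248.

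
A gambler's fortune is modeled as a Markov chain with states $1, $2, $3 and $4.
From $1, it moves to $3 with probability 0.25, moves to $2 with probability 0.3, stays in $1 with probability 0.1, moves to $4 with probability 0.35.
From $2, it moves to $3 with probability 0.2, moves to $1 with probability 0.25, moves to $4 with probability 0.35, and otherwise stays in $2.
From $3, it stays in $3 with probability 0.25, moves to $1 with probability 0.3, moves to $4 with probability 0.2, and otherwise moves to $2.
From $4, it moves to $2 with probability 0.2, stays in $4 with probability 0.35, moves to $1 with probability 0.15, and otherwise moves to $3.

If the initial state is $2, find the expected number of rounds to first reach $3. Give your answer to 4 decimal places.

Let t(s) be the expected number of rounds to first reach $3 from state s, with t($3) = 0. Conditioning on the first round:
t($1) = 1 + 0.1·t($1) + 0.3·t($2) + 0.35·t($4)
t($2) = 1 + 0.25·t($1) + 0.2·t($2) + 0.35·t($4)
t($4) = 1 + 0.15·t($1) + 0.2·t($2) + 0.35·t($4)
Solving: t($1) = 3.9146, t($2) = 4.0925, t($4) = 3.7011.
Expected rounds from $2 to $3: 4.0925.

4.0925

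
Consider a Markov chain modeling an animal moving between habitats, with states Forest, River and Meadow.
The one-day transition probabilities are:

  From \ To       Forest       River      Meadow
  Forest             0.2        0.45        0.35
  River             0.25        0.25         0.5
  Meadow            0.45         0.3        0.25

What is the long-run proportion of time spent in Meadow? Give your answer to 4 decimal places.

Let the stationary distribution be π with π = πP and π_1 + π_2 + π_3 = 1.
π_1 = 0.2·π_1 + 0.25·π_2 + 0.45·π_3
π_2 = 0.45·π_1 + 0.25·π_2 + 0.3·π_3
Solving with the normalization constraint gives π = (0.3073, 0.3296, 0.3631).
So the stationary probability of Meadow is 0.3631.

0.3631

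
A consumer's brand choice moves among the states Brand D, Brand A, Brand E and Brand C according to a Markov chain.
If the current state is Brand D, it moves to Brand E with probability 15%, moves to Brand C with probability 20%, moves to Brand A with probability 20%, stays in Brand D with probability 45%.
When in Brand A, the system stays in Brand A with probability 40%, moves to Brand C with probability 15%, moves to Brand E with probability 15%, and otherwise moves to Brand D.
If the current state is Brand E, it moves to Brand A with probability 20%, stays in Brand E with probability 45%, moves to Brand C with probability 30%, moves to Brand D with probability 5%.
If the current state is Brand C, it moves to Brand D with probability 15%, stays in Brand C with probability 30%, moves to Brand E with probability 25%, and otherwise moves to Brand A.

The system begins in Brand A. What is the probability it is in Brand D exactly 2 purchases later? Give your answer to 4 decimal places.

0.2850

Propagate the distribution vector 2 purchases from Brand A.
After 0 purchases: (0.0000, 1.0000, 0.0000, 0.0000)
After 1 purchase: (0.3000, 0.4000, 0.1500, 0.1500)
After 2 purchases: (0.2850, 0.2950, 0.2100, 0.2100)
P(in Brand D after 2 purchases) = 0.2850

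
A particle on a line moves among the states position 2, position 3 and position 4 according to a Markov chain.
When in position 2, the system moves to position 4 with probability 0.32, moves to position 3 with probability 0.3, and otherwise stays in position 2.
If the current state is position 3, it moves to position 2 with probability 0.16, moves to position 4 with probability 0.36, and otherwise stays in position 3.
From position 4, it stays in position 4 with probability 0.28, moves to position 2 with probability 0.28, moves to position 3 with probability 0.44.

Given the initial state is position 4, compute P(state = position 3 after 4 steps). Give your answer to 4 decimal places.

Propagate the distribution vector 4 steps from position 4.
After 0 steps: (0.0000, 0.0000, 1.0000)
After 1 step: (0.2800, 0.4400, 0.2800)
After 2 steps: (0.2552, 0.4184, 0.3264)
After 3 steps: (0.2553, 0.4210, 0.3237)
After 4 steps: (0.2550, 0.4211, 0.3239)
P(in position 3 after 4 steps) = 0.4211

0.4211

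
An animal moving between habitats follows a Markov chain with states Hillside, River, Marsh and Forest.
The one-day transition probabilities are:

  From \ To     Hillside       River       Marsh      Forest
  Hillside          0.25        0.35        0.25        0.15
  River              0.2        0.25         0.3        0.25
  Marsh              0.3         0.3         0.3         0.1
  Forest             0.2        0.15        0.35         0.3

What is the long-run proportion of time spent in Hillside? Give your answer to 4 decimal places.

0.2418

Let the stationary distribution be π with π = πP and π_1 + π_2 + π_3 + π_4 = 1.
π_1 = 0.25·π_1 + 0.2·π_2 + 0.3·π_3 + 0.2·π_4
π_2 = 0.35·π_1 + 0.25·π_2 + 0.3·π_3 + 0.15·π_4
π_3 = 0.25·π_1 + 0.3·π_2 + 0.3·π_3 + 0.35·π_4
Solving with the normalization constraint gives π = (0.2418, 0.2700, 0.2974, 0.1907).
So the stationary probability of Hillside is 0.2418.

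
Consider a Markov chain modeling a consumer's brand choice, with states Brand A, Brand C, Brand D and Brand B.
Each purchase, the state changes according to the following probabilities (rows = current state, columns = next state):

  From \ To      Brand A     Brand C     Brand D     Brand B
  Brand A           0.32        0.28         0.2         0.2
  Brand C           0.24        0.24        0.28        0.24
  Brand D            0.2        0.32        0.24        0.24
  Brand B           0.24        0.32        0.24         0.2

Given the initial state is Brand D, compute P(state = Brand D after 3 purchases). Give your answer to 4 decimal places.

0.2416

Propagate the distribution vector 3 purchases from Brand D.
After 0 purchases: (0.0000, 0.0000, 1.0000, 0.0000)
After 1 purchase: (0.2000, 0.3200, 0.2400, 0.2400)
After 2 purchases: (0.2464, 0.2864, 0.2448, 0.2224)
After 3 purchases: (0.2499, 0.2872, 0.2416, 0.2212)
P(in Brand D after 3 purchases) = 0.2416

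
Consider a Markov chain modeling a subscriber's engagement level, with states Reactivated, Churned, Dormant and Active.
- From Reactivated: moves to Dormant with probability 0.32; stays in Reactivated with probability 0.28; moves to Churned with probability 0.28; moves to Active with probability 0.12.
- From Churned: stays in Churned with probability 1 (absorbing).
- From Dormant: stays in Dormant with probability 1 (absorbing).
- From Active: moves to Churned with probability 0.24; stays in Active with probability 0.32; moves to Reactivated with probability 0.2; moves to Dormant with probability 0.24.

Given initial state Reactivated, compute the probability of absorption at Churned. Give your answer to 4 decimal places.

0.4708

Let h(s) be the probability of absorption at Churned starting from transient state s. Then h(Churned) = 1 and h(Dormant) = 0. By first-step analysis:
h(Reactivated) = 0.28·h(Reactivated) + 0.28·1 + 0.32·0 + 0.12·h(Active)
h(Active) = 0.2·h(Reactivated) + 0.24·1 + 0.24·0 + 0.32·h(Active)
Solving: h(Reactivated) = 0.4708, h(Active) = 0.4914.
Starting from Reactivated, the probability is 0.4708.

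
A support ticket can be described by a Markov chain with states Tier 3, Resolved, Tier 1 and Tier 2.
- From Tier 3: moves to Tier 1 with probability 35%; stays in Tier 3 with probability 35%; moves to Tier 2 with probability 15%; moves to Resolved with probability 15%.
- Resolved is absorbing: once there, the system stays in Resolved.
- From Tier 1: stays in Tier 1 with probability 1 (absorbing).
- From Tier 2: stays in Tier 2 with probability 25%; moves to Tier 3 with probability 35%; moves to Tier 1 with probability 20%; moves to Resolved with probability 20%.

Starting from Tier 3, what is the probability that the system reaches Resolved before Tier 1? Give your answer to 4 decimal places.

Let h(s) be the probability of absorption at Resolved starting from transient state s. Then h(Resolved) = 1 and h(Tier 1) = 0. By first-step analysis:
h(Tier 3) = 0.35·h(Tier 3) + 0.15·1 + 0.35·0 + 0.15·h(Tier 2)
h(Tier 2) = 0.35·h(Tier 3) + 0.2·1 + 0.2·0 + 0.25·h(Tier 2)
Solving: h(Tier 3) = 0.3276, h(Tier 2) = 0.4195.
Starting from Tier 3, the probability is 0.3276.

0.3276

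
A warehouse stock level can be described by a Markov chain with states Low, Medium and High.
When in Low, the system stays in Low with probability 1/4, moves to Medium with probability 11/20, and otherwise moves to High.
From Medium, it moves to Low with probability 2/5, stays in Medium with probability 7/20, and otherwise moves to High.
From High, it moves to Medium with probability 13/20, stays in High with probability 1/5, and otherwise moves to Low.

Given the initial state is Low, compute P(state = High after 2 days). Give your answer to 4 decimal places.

Sum over the intermediate state after 1 day:
P = P(Low→Low)·P(Low→High) + P(Low→Medium)·P(Medium→High) + P(Low→High)·P(High→High)
  = 0.25×0.2 + 0.55×0.25 + 0.2×0.2
  = 0.0500 + 0.1375 + 0.0400 = 0.2275

0.2275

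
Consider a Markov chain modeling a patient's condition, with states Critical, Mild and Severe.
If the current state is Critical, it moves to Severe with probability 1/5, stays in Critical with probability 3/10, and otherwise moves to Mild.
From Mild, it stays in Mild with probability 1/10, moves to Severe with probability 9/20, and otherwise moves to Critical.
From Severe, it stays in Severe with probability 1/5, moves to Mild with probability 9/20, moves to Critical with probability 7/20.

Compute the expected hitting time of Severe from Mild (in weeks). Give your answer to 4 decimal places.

2.8395

Let t(s) be the expected number of weeks to first reach Severe from state s, with t(Severe) = 0. Conditioning on the first week:
t(Critical) = 1 + 0.3·t(Critical) + 0.5·t(Mild)
t(Mild) = 1 + 0.45·t(Critical) + 0.1·t(Mild)
Solving: t(Critical) = 3.4568, t(Mild) = 2.8395.
Expected weeks from Mild to Severe: 2.8395.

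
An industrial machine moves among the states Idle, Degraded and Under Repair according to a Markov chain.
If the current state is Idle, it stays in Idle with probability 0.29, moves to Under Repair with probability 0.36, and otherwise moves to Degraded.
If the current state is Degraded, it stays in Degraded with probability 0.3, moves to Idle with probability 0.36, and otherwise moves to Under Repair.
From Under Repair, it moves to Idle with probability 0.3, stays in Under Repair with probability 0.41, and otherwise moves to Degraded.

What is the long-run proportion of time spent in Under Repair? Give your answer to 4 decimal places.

Let the stationary distribution be π with π = πP and π_1 + π_2 + π_3 = 1.
π_1 = 0.29·π_1 + 0.36·π_2 + 0.3·π_3
π_2 = 0.35·π_1 + 0.3·π_2 + 0.29·π_3
Solving with the normalization constraint gives π = (0.3156, 0.3121, 0.3724).
So the stationary probability of Under Repair is 0.3724.

0.3724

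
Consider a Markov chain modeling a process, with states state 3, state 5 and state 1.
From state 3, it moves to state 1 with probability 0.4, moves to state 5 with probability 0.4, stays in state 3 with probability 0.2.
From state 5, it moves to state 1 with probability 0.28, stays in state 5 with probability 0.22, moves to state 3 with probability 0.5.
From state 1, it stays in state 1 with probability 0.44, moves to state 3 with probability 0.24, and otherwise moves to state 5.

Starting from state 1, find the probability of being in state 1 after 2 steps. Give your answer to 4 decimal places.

Sum over the intermediate state after 1 step:
P = P(state 1→state 3)·P(state 3→state 1) + P(state 1→state 5)·P(state 5→state 1) + P(state 1→state 1)·P(state 1→state 1)
  = 0.24×0.4 + 0.32×0.28 + 0.44×0.44
  = 0.0960 + 0.0896 + 0.1936 = 0.3792

0.3792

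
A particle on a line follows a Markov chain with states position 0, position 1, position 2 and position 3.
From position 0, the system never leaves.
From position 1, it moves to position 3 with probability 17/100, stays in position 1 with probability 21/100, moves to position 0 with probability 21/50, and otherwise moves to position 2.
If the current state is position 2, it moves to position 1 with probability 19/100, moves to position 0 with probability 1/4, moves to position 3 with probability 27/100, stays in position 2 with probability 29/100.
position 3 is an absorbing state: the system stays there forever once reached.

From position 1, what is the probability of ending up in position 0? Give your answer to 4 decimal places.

0.6659

Let h(s) be the probability of absorption at position 0 starting from transient state s. Then h(position 0) = 1 and h(position 3) = 0. By first-step analysis:
h(position 1) = 0.42·1 + 0.21·h(position 1) + 0.2·h(position 2) + 0.17·0
h(position 2) = 0.25·1 + 0.19·h(position 1) + 0.29·h(position 2) + 0.27·0
Solving: h(position 1) = 0.6659, h(position 2) = 0.5303.
Starting from position 1, the probability is 0.6659.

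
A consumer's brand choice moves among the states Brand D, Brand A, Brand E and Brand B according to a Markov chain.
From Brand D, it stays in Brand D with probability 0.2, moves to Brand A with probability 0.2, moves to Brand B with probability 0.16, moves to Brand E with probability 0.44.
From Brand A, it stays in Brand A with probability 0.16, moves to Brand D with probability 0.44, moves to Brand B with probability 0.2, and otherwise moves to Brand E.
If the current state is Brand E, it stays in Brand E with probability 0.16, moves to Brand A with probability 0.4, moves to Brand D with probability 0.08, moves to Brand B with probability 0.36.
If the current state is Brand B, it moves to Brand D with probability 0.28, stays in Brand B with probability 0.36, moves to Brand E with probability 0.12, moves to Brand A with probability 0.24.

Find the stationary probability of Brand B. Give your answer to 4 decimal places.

Let the stationary distribution be π with π = πP and π_1 + π_2 + π_3 + π_4 = 1.
π_1 = 0.2·π_1 + 0.44·π_2 + 0.08·π_3 + 0.28·π_4
π_2 = 0.2·π_1 + 0.16·π_2 + 0.4·π_3 + 0.24·π_4
π_3 = 0.44·π_1 + 0.2·π_2 + 0.16·π_3 + 0.12·π_4
Solving with the normalization constraint gives π = (0.2532, 0.2469, 0.2300, 0.2698).
So the stationary probability of Brand B is 0.2698.

0.2698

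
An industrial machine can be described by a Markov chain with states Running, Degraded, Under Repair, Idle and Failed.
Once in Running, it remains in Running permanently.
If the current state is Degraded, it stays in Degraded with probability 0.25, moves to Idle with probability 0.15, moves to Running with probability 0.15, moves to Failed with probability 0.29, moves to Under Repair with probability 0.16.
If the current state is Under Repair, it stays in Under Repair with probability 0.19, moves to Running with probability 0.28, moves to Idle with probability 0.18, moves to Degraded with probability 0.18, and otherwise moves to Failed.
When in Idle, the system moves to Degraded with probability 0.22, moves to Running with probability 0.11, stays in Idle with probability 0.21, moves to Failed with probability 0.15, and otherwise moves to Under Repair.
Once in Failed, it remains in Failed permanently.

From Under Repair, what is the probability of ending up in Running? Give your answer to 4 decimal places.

Let h(s) be the probability of absorption at Running starting from transient state s. Then h(Running) = 1 and h(Failed) = 0. By first-step analysis:
h(Degraded) = 0.15·1 + 0.25·h(Degraded) + 0.16·h(Under Repair) + 0.15·h(Idle) + 0.29·0
h(Under Repair) = 0.28·1 + 0.18·h(Degraded) + 0.19·h(Under Repair) + 0.18·h(Idle) + 0.17·0
h(Idle) = 0.11·1 + 0.22·h(Degraded) + 0.31·h(Under Repair) + 0.21·h(Idle) + 0.15·0
Solving: h(Degraded) = 0.4080, h(Under Repair) = 0.5396, h(Idle) = 0.4646.
Starting from Under Repair, the probability is 0.5396.

0.5396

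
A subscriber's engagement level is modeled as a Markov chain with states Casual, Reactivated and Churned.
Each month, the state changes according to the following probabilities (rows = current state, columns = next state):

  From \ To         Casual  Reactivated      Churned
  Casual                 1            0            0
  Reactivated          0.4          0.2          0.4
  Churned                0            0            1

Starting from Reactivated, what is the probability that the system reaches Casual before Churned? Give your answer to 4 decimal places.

Let h(s) be the probability of absorption at Casual starting from transient state s. Then h(Casual) = 1 and h(Churned) = 0. By first-step analysis:
h(Reactivated) = 0.4·1 + 0.2·h(Reactivated) + 0.4·0
Solving: h(Reactivated) = 0.5000.
Starting from Reactivated, the probability is 0.5000.

0.5000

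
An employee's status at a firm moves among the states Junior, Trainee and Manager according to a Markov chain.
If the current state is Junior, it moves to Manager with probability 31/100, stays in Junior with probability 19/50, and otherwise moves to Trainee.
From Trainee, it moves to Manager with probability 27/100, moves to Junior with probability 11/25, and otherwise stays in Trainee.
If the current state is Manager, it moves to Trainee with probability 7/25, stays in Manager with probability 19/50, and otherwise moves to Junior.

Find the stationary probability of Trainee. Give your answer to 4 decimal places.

0.2945

Let the stationary distribution be π with π = πP and π_1 + π_2 + π_3 = 1.
π_1 = 0.38·π_1 + 0.44·π_2 + 0.34·π_3
π_2 = 0.31·π_1 + 0.29·π_2 + 0.28·π_3
Solving with the normalization constraint gives π = (0.3848, 0.2945, 0.3207).
So the stationary probability of Trainee is 0.2945.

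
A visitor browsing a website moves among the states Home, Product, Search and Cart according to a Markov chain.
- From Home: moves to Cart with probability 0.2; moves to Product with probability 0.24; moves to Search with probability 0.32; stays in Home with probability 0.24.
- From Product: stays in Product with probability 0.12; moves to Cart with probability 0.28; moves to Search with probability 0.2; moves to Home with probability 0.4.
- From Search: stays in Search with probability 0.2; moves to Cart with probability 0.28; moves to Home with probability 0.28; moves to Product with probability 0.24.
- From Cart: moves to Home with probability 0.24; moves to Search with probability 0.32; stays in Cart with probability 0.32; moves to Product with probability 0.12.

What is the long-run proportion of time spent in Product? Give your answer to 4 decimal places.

0.1855

Let the stationary distribution be π with π = πP and π_1 + π_2 + π_3 + π_4 = 1.
π_1 = 0.24·π_1 + 0.4·π_2 + 0.28·π_3 + 0.24·π_4
π_2 = 0.24·π_1 + 0.12·π_2 + 0.24·π_3 + 0.12·π_4
π_3 = 0.32·π_1 + 0.2·π_2 + 0.2·π_3 + 0.32·π_4
Solving with the normalization constraint gives π = (0.2803, 0.1855, 0.2658, 0.2683).
So the stationary probability of Product is 0.1855.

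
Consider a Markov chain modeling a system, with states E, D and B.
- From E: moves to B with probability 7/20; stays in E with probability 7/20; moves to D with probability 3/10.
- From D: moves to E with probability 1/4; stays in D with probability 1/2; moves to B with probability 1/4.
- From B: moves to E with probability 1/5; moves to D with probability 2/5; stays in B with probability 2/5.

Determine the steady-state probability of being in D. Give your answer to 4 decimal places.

Let the stationary distribution be π with π = πP and π_1 + π_2 + π_3 = 1.
π_1 = 0.35·π_1 + 0.25·π_2 + 0.2·π_3
π_2 = 0.3·π_1 + 0.5·π_2 + 0.4·π_3
Solving with the normalization constraint gives π = (0.2597, 0.4156, 0.3247).
So the stationary probability of D is 0.4156.

0.4156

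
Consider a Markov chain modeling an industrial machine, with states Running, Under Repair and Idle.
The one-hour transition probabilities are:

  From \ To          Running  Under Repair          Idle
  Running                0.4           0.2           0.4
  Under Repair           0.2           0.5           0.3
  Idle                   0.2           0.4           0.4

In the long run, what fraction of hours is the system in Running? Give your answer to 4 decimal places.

Let the stationary distribution be π with π = πP and π_1 + π_2 + π_3 = 1.
π_1 = 0.4·π_1 + 0.2·π_2 + 0.2·π_3
π_2 = 0.2·π_1 + 0.5·π_2 + 0.4·π_3
Solving with the normalization constraint gives π = (0.2500, 0.3889, 0.3611).
So the stationary probability of Running is 0.2500.

0.2500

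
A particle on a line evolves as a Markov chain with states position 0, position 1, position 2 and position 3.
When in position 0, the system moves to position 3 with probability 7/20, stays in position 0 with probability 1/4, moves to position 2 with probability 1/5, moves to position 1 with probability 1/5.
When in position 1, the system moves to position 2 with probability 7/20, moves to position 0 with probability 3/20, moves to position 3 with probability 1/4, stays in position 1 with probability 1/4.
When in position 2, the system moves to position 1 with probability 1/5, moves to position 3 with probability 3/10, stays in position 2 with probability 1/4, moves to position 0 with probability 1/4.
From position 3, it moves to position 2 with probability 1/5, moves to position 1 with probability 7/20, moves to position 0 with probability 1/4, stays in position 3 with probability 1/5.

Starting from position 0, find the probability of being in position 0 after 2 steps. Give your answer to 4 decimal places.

0.2300

Propagate the distribution vector 2 steps from position 0.
After 0 steps: (1.0000, 0.0000, 0.0000, 0.0000)
After 1 step: (0.2500, 0.2000, 0.2000, 0.3500)
After 2 steps: (0.2300, 0.2625, 0.2400, 0.2675)
P(in position 0 after 2 steps) = 0.2300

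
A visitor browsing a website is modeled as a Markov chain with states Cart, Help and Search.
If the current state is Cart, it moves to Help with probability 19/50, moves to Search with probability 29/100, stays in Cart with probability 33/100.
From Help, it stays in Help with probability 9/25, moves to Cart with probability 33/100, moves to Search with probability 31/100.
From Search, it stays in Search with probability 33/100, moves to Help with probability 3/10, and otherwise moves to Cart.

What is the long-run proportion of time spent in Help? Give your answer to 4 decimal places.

0.3483

Let the stationary distribution be π with π = πP and π_1 + π_2 + π_3 = 1.
π_1 = 0.33·π_1 + 0.33·π_2 + 0.37·π_3
π_2 = 0.38·π_1 + 0.36·π_2 + 0.3·π_3
Solving with the normalization constraint gives π = (0.3424, 0.3483, 0.3093).
So the stationary probability of Help is 0.3483.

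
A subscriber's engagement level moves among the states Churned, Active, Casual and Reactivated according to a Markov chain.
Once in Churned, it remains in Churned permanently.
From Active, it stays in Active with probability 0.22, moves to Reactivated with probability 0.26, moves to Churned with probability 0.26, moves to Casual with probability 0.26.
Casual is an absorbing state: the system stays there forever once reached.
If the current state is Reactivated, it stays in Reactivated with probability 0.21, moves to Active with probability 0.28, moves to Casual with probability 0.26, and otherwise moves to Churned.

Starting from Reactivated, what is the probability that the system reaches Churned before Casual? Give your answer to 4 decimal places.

Let h(s) be the probability of absorption at Churned starting from transient state s. Then h(Churned) = 1 and h(Casual) = 0. By first-step analysis:
h(Active) = 0.26·1 + 0.22·h(Active) + 0.26·0 + 0.26·h(Reactivated)
h(Reactivated) = 0.25·1 + 0.28·h(Active) + 0.26·0 + 0.21·h(Reactivated)
Solving: h(Active) = 0.4976, h(Reactivated) = 0.4928.
Starting from Reactivated, the probability is 0.4928.

0.4928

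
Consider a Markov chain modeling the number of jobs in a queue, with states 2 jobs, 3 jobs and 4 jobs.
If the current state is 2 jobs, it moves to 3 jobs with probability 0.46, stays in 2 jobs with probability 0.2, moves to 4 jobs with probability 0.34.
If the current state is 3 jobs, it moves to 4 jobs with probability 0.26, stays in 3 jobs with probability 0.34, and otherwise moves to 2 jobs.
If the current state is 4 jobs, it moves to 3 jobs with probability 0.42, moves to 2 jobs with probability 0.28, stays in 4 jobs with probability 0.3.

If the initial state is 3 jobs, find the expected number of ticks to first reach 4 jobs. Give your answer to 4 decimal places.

3.4884

Let t(s) be the expected number of ticks to first reach 4 jobs from state s, with t(4 jobs) = 0. Conditioning on the first tick:
t(2 jobs) = 1 + 0.2·t(2 jobs) + 0.46·t(3 jobs)
t(3 jobs) = 1 + 0.4·t(2 jobs) + 0.34·t(3 jobs)
Solving: t(2 jobs) = 3.2558, t(3 jobs) = 3.4884.
Expected ticks from 3 jobs to 4 jobs: 3.4884.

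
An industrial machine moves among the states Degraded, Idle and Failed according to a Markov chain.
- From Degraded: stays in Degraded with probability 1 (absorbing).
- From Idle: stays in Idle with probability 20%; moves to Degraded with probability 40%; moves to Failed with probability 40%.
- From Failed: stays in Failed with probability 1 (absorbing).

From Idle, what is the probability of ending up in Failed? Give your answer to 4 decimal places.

0.5000

Let h(s) be the probability of absorption at Failed starting from transient state s. Then h(Failed) = 1 and h(Degraded) = 0. By first-step analysis:
h(Idle) = 0.4·0 + 0.2·h(Idle) + 0.4·1
Solving: h(Idle) = 0.5000.
Starting from Idle, the probability is 0.5000.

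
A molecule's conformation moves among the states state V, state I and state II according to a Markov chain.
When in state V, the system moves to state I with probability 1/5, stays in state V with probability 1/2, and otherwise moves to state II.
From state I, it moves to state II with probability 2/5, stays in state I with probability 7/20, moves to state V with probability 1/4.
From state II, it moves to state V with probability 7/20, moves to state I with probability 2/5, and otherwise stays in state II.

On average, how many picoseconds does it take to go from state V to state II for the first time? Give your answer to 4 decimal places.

Let t(s) be the expected number of picoseconds to first reach state II from state s, with t(state II) = 0. Conditioning on the first picosecond:
t(state V) = 1 + 0.5·t(state V) + 0.2·t(state I)
t(state I) = 1 + 0.25·t(state V) + 0.35·t(state I)
Solving: t(state V) = 3.0909, t(state I) = 2.7273.
Expected picoseconds from state V to state II: 3.0909.

3.0909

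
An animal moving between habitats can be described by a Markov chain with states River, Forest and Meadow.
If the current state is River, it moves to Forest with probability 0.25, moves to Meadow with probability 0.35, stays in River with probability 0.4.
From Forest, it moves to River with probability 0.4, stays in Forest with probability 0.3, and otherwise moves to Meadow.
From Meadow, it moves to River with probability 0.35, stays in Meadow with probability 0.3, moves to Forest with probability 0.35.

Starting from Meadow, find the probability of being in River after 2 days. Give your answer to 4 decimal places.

Sum over the intermediate state after 1 day:
P = P(Meadow→River)·P(River→River) + P(Meadow→Forest)·P(Forest→River) + P(Meadow→Meadow)·P(Meadow→River)
  = 0.35×0.4 + 0.35×0.4 + 0.3×0.35
  = 0.1400 + 0.1400 + 0.1050 = 0.3850

0.3850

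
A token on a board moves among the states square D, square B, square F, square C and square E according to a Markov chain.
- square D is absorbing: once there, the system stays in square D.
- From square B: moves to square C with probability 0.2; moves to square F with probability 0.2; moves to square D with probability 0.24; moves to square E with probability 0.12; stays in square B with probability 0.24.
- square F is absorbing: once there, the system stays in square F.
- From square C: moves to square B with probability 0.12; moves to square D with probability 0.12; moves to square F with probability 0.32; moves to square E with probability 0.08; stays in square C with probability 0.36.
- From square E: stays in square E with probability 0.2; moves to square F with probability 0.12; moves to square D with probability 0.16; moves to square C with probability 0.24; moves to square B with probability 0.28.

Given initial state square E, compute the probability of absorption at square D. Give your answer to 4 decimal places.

0.4680

Let h(s) be the probability of absorption at square D starting from transient state s. Then h(square D) = 1 and h(square F) = 0. By first-step analysis:
h(square B) = 0.24·1 + 0.24·h(square B) + 0.2·0 + 0.2·h(square C) + 0.12·h(square E)
h(square C) = 0.12·1 + 0.12·h(square B) + 0.32·0 + 0.36·h(square C) + 0.08·h(square E)
h(square E) = 0.16·1 + 0.28·h(square B) + 0.12·0 + 0.24·h(square C) + 0.2·h(square E)
Solving: h(square B) = 0.4780, h(square C) = 0.3356, h(square E) = 0.4680.
Starting from square E, the probability is 0.4680.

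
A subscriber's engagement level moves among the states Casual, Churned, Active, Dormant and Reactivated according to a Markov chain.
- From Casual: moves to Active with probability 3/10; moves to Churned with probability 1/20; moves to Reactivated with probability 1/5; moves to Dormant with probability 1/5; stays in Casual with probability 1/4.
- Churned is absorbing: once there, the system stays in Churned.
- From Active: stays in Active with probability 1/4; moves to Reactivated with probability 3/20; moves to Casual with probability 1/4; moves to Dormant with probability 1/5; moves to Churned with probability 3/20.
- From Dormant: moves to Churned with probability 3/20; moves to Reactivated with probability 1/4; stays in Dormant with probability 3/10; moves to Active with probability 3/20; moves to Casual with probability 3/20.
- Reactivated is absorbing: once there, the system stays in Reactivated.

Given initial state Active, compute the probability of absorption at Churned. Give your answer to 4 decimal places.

Let h(s) be the probability of absorption at Churned starting from transient state s. Then h(Churned) = 1 and h(Reactivated) = 0. By first-step analysis:
h(Casual) = 0.25·h(Casual) + 0.05·1 + 0.3·h(Active) + 0.2·h(Dormant) + 0.2·0
h(Active) = 0.25·h(Casual) + 0.15·1 + 0.25·h(Active) + 0.2·h(Dormant) + 0.15·0
h(Dormant) = 0.15·h(Casual) + 0.15·1 + 0.15·h(Active) + 0.3·h(Dormant) + 0.25·0
Solving: h(Casual) = 0.3298, h(Active) = 0.4093, h(Dormant) = 0.3727.
Starting from Active, the probability is 0.4093.

0.4093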